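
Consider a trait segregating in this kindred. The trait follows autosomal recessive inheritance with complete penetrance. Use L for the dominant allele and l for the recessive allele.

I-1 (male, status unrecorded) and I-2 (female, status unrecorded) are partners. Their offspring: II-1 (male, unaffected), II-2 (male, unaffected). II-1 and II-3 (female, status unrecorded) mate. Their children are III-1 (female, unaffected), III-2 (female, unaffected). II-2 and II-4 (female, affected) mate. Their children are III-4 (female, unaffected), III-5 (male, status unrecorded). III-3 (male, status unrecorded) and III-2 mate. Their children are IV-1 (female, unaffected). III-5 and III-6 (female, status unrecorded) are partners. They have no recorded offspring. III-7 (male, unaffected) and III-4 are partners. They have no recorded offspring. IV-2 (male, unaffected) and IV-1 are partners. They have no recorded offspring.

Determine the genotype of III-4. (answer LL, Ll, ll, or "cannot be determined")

Ll

From phenotype alone, III-4 is LL or Ll.
III-4 is unaffected so carries L and received l from II-4 (ll), so III-4 is Ll.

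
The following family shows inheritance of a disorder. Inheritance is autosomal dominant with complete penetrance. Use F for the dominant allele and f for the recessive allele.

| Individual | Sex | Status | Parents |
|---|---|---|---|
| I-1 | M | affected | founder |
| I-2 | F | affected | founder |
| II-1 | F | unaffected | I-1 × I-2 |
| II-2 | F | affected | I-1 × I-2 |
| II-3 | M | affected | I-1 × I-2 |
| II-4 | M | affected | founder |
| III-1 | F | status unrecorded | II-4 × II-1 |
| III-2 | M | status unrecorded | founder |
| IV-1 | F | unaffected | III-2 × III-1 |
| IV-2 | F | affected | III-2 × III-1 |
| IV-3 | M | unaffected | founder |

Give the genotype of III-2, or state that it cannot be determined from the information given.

III-2's phenotype is unrecorded, and no parent or child forces a single allele at both positions; consistent genotype assignments exist with III-2 as Ff or ff.

cannot be determined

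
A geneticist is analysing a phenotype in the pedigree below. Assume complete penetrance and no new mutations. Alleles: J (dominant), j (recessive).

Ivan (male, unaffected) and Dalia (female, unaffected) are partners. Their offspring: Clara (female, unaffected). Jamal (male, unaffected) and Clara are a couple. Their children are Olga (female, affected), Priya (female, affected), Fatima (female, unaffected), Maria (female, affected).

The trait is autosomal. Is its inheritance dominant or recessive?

recessive

Jamal and Clara are both unaffected yet have an affected child Olga. Under dominance, an affected child requires at least one affected parent, so the trait cannot be dominant.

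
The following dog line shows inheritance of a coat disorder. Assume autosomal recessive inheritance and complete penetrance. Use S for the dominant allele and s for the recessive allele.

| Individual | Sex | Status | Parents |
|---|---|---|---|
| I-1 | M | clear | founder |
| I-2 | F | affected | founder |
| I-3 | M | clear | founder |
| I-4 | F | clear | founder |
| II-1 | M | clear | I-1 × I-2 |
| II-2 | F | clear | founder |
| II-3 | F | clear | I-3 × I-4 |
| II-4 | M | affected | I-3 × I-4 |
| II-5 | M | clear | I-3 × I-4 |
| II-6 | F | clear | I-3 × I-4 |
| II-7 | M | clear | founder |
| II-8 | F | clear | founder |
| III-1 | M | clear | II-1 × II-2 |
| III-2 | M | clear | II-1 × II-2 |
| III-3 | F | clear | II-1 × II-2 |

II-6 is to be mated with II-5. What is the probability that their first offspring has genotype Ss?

I-3 is clear so carries S and passed s to II-4 (ss), so I-3 is Ss.
I-4 is clear so carries S and passed s to II-4 (ss), so I-4 is Ss.
II-6 is a clear offspring of I-3 (Ss) × I-4 (Ss), whose cross gives 1/4 SS : 1/2 Ss : 1/4 ss; conditioning on being clear, II-6 is SS with probability 1/3, Ss with probability 2/3.
II-5 is a clear offspring of I-3 (Ss) × I-4 (Ss), whose cross gives 1/4 SS : 1/2 Ss : 1/4 ss; conditioning on being clear, II-5 is SS with probability 1/3, Ss with probability 2/3.
Summing over parental genotype combinations, P(offspring has genotype Ss) = 2/9·1/2 + 2/9·1/2 + 4/9·1/2 = 4/9.

4/9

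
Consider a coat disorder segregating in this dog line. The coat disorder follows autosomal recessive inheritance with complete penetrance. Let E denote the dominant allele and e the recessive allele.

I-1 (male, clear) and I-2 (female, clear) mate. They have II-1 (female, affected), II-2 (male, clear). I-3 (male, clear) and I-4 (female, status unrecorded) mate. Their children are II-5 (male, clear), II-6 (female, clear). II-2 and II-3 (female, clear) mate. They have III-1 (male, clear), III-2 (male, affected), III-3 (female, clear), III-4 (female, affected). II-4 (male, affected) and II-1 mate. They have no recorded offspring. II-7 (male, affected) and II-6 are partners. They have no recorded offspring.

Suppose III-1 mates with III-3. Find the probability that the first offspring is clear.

II-2 is clear so carries E and passed e to III-2 (ee), so II-2 is Ee.
II-3 is clear so carries E and passed e to III-2 (ee), so II-3 is Ee.
III-1 is a clear offspring of II-2 (Ee) × II-3 (Ee), whose cross gives 1/4 EE : 1/2 Ee : 1/4 ee; conditioning on being clear, III-1 is EE with probability 1/3, Ee with probability 2/3.
III-3 is a clear offspring of II-2 (Ee) × II-3 (Ee), whose cross gives 1/4 EE : 1/2 Ee : 1/4 ee; conditioning on being clear, III-3 is EE with probability 1/3, Ee with probability 2/3.
Summing over parental genotype combinations, P(offspring is clear) = 1/9·1 + 2/9·1 + 2/9·1 + 4/9·3/4 = 8/9.

8/9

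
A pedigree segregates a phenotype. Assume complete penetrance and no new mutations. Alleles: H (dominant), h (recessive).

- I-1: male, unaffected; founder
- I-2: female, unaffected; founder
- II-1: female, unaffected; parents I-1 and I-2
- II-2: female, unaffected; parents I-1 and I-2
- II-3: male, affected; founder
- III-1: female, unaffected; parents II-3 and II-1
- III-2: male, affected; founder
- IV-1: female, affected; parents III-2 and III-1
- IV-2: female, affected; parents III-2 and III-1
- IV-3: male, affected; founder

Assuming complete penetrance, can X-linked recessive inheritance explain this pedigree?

A consistent assignment under X-linked recessive exists: I-1 X^H Y, I-2 X^H X^H, II-1 X^H X^H, II-2 X^H X^H, II-3 X^h Y, III-1 X^H X^h, III-2 X^h Y, IV-1 X^h X^h, IV-2 X^h X^h, IV-3 X^h Y.
In this assignment every recorded phenotype matches its genotype and every non-founder's genotype is obtainable from its parents' genotypes, so the pedigree is consistent.

Yes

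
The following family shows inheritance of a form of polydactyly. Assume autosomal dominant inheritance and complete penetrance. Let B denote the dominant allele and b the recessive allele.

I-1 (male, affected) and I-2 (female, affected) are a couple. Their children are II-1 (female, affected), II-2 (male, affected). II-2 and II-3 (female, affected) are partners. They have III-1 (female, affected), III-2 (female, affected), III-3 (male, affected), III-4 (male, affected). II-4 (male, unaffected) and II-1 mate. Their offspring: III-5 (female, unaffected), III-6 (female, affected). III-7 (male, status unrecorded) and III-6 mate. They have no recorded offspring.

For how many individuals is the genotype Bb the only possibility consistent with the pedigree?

Obligate heterozygotes: II-1 is affected so carries B and passed b to III-5 (bb), so II-1 is Bb; III-6 is affected so carries B and received b from II-4 (bb), so III-6 is Bb.
Every other individual is either homozygous by phenotype or has at least one consistent homozygous assignment, so the count is 2.

2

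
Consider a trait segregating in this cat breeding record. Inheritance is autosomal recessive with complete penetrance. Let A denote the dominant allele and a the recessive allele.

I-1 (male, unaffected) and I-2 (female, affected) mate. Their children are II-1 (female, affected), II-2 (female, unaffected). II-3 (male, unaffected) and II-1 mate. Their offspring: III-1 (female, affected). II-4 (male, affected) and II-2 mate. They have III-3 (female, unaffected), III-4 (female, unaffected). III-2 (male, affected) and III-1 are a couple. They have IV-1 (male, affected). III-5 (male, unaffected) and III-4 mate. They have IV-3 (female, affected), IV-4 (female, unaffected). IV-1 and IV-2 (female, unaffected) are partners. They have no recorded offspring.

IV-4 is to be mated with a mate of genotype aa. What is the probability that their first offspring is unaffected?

2/3

III-5 is unaffected so carries A and passed a to IV-3 (aa), so III-5 is Aa.
III-4 is unaffected so carries A and received a from II-4 (aa), so III-4 is Aa.
IV-4 is an unaffected offspring of III-5 (Aa) × III-4 (Aa), whose cross gives 1/4 AA : 1/2 Aa : 1/4 aa; conditioning on being unaffected, IV-4 is AA with probability 1/3, Aa with probability 2/3.
Summing over parental genotype combinations, P(offspring is unaffected) = 1/3·1 + 2/3·1/2 = 2/3.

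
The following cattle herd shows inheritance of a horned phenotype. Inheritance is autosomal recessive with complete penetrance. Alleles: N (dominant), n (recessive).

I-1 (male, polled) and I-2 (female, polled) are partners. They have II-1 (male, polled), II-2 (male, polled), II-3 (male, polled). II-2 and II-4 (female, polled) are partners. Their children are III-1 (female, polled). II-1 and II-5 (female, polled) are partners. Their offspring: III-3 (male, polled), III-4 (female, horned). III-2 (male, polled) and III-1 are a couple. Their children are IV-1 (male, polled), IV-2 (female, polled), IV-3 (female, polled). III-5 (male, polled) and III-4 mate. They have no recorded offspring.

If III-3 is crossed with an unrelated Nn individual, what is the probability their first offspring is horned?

1/6

II-1 is polled so carries N and passed n to III-4 (nn), so II-1 is Nn.
II-5 is polled so carries N and passed n to III-4 (nn), so II-5 is Nn.
III-3 is a polled offspring of II-1 (Nn) × II-5 (Nn), whose cross gives 1/4 NN : 1/2 Nn : 1/4 nn; conditioning on being polled, III-3 is NN with probability 1/3, Nn with probability 2/3.
Summing over parental genotype combinations, P(offspring is horned) = 2/3·1/4 = 1/6.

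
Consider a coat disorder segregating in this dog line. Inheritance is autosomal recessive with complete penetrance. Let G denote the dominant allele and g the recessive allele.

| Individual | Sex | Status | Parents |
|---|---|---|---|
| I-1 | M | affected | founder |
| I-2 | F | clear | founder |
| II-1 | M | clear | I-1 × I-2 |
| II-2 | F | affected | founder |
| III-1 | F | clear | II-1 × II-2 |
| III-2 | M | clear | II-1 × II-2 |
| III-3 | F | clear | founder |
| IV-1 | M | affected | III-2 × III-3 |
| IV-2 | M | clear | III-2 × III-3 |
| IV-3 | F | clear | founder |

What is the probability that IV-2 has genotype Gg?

2/3

III-2 is clear so carries G and received g from II-2 (gg), so III-2 is Gg.
III-3 is clear so carries G and passed g to IV-1 (gg), so III-3 is Gg.
Their cross gives offspring ratios 1/4 GG : 1/2 Gg : 1/4 gg. Conditioning on IV-2 being clear, P(Gg) = 1/2 / 3/4 = 2/3.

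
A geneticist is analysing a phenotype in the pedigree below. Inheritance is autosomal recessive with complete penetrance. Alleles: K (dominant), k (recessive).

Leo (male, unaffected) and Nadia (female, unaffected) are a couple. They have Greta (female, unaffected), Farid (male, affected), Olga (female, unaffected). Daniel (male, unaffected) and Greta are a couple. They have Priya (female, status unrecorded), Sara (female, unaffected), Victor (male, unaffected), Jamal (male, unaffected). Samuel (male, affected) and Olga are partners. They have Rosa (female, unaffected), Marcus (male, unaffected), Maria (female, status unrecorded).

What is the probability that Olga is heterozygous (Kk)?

1/3

Leo is unaffected so carries K and passed k to Farid (kk), so Leo is Kk.
Nadia is unaffected so carries K and passed k to Farid (kk), so Nadia is Kk.
Their cross gives offspring ratios 1/4 KK : 1/2 Kk : 1/4 kk. Conditioning on Olga being unaffected, P(Kk) = 1/2 / 3/4 = 2/3 before taking Olga's own offspring into account.
Samuel is affected, so Samuel is kk.
Now use Olga's offspring. Probability of each recorded status — unaffected daughter Rosa: 1/2 if Olga is Kk, 1 if KK; unaffected son Marcus: 1/2 if Olga is Kk, 1 if KK. (Maria: equally likely either way, so uninformative.)
Bayes: P(Kk) = 2/3·1/4 / (2/3·1/4 + 1/3·1) = 1/3.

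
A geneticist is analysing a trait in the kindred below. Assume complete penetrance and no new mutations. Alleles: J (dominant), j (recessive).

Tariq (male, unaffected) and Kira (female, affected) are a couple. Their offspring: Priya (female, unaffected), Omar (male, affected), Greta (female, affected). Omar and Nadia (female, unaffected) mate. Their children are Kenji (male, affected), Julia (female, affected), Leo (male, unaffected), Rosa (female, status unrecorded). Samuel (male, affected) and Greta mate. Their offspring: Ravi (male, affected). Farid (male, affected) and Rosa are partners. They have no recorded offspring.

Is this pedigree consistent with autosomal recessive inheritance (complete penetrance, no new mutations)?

A consistent assignment under autosomal recessive exists: Tariq Jj, Kira jj, Priya Jj, Omar jj, Greta jj, Nadia Jj, Samuel jj, Kenji jj, Julia jj, Leo Jj, Rosa Jj, Farid jj, Ravi jj.
In this assignment every recorded phenotype matches its genotype and every non-founder's genotype is obtainable from its parents' genotypes, so the pedigree is consistent.

Yes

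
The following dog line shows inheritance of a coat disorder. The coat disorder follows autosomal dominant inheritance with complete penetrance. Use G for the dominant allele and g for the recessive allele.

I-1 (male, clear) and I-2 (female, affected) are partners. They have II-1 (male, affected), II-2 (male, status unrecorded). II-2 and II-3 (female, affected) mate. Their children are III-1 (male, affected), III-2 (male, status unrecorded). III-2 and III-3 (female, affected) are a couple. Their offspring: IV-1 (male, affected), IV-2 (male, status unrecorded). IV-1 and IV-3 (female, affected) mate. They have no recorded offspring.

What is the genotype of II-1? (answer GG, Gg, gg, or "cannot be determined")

From phenotype alone, II-1 is GG or Gg.
II-1 is affected so carries G and received g from I-1 (gg), so II-1 is Gg.

Gg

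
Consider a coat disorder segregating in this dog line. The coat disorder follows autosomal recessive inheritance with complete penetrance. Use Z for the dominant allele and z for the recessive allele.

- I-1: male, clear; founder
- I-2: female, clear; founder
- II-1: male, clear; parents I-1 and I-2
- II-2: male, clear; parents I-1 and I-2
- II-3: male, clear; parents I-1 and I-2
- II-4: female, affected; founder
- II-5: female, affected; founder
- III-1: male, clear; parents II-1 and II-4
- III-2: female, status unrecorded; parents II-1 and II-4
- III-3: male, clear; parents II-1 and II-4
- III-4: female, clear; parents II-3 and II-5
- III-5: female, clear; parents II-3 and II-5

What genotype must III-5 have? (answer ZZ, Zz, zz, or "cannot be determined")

Zz

From phenotype alone, III-5 is ZZ or Zz.
III-5 is clear so carries Z and received z from II-5 (zz), so III-5 is Zz.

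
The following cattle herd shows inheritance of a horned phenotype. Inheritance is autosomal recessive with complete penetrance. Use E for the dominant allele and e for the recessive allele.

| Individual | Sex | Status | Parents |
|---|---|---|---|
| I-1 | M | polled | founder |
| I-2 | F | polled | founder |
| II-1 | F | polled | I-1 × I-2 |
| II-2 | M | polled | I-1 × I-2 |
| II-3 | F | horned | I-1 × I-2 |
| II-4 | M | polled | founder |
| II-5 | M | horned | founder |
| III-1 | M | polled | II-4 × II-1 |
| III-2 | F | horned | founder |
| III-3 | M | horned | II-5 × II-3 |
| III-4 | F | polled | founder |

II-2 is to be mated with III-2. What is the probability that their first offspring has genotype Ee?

I-1 is polled so carries E and passed e to II-3 (ee), so I-1 is Ee.
I-2 is polled so carries E and passed e to II-3 (ee), so I-2 is Ee.
II-2 is a polled offspring of I-1 (Ee) × I-2 (Ee), whose cross gives 1/4 EE : 1/2 Ee : 1/4 ee; conditioning on being polled, II-2 is EE with probability 1/3, Ee with probability 2/3.
III-2 is horned, so III-2 is ee.
Summing over parental genotype combinations, P(offspring has genotype Ee) = 1/3·1 + 2/3·1/2 = 2/3.

2/3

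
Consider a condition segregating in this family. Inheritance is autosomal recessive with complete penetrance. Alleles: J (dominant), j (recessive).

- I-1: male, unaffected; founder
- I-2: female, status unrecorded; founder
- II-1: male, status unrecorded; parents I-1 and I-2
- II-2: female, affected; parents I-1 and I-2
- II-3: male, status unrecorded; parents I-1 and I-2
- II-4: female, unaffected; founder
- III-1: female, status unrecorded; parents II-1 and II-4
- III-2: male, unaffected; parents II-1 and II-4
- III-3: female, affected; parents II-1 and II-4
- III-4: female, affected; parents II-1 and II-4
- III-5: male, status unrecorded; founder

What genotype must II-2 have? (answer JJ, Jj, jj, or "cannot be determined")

jj

II-2 is affected, so II-2 is jj.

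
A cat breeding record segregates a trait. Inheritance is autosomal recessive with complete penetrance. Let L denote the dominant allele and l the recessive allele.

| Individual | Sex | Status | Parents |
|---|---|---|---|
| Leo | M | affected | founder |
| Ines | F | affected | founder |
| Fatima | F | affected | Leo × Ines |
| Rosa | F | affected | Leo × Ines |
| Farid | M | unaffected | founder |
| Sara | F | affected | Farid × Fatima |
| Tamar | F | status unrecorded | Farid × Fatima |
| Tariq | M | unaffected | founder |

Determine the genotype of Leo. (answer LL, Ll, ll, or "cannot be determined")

ll

Leo is affected, so Leo is ll.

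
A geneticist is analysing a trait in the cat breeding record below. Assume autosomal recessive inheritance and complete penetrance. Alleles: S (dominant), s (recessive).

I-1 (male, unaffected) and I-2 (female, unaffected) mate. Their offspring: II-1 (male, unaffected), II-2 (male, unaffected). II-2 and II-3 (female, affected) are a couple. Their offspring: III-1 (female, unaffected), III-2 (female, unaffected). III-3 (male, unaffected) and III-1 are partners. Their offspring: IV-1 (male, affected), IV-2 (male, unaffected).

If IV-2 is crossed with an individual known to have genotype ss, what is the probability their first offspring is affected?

III-3 is unaffected so carries S and passed s to IV-1 (ss), so III-3 is Ss.
III-1 is unaffected so carries S and received s from II-3 (ss), so III-1 is Ss.
IV-2 is an unaffected offspring of III-3 (Ss) × III-1 (Ss), whose cross gives 1/4 SS : 1/2 Ss : 1/4 ss; conditioning on being unaffected, IV-2 is SS with probability 1/3, Ss with probability 2/3.
Summing over parental genotype combinations, P(offspring is affected) = 2/3·1/2 = 1/3.

1/3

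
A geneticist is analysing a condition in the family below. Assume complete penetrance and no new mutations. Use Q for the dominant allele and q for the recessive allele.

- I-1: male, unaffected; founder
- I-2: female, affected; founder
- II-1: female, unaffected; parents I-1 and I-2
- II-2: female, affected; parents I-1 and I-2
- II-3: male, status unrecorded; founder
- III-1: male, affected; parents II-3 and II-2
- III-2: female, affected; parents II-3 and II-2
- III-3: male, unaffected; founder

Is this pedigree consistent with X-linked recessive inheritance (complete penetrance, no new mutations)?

Under X-linked recessive, II-2 (affected, female) cannot arise from I-1 (unaffected) × I-2 (affected).

No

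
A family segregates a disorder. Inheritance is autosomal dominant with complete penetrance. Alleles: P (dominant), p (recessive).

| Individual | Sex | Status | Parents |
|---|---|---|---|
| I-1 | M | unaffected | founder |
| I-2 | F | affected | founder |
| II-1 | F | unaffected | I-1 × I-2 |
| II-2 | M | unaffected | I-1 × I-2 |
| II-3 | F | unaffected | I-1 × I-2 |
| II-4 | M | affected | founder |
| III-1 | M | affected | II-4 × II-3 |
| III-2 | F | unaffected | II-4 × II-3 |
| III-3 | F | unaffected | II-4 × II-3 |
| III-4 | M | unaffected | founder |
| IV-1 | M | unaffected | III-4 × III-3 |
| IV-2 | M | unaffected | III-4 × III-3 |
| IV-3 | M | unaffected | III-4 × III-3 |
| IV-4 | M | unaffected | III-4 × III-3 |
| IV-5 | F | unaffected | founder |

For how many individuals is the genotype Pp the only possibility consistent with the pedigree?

3

Obligate heterozygotes: I-2 is affected so carries P and passed p to II-1 (pp), so I-2 is Pp; II-4 is affected so carries P and passed p to III-2 (pp), so II-4 is Pp; III-1 is affected so carries P and received p from II-3 (pp), so III-1 is Pp.
Every other individual is either homozygous by phenotype or has at least one consistent homozygous assignment, so the count is 3.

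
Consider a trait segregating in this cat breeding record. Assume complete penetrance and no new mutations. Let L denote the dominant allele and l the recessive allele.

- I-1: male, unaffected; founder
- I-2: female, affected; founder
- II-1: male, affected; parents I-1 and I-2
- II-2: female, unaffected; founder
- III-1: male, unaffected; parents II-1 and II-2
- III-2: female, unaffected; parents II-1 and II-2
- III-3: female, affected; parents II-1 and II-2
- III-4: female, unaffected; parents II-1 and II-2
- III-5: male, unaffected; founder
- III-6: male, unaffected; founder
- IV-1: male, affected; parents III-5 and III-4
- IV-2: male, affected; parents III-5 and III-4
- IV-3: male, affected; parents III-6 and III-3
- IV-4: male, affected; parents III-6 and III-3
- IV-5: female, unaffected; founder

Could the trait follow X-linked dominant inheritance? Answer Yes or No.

Under X-linked dominant, III-2 (unaffected, female) cannot arise from II-1 (affected) × II-2 (unaffected).

No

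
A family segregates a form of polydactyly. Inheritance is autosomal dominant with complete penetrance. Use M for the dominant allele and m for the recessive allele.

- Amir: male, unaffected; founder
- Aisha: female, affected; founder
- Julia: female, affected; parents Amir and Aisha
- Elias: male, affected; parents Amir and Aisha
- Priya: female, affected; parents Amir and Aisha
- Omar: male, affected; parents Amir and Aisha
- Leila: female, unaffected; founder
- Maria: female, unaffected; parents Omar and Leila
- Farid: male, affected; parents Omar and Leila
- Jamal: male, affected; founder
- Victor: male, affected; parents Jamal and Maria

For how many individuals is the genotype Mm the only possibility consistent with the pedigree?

6

Obligate heterozygotes: Julia is affected so carries M and received m from Amir (mm), so Julia is Mm; Elias is affected so carries M and received m from Amir (mm), so Elias is Mm; Priya is affected so carries M and received m from Amir (mm), so Priya is Mm; Omar is affected so carries M and received m from Amir (mm), so Omar is Mm; Farid is affected so carries M and received m from Leila (mm), so Farid is Mm; Victor is affected so carries M and received m from Maria (mm), so Victor is Mm.
Every other individual is either homozygous by phenotype or has at least one consistent homozygous assignment, so the count is 6.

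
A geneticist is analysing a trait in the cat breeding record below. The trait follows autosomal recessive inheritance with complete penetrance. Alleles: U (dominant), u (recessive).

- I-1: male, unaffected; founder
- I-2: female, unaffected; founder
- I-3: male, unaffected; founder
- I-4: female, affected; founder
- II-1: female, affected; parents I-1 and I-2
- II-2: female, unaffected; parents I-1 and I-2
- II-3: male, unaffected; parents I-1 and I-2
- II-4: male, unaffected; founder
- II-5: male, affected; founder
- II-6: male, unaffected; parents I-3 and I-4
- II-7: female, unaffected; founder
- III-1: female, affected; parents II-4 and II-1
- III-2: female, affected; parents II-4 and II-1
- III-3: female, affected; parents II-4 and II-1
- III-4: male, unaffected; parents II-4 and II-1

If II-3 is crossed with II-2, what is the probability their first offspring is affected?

1/9

I-1 is unaffected so carries U and passed u to II-1 (uu), so I-1 is Uu.
I-2 is unaffected so carries U and passed u to II-1 (uu), so I-2 is Uu.
II-3 is an unaffected offspring of I-1 (Uu) × I-2 (Uu), whose cross gives 1/4 UU : 1/2 Uu : 1/4 uu; conditioning on being unaffected, II-3 is UU with probability 1/3, Uu with probability 2/3.
II-2 is an unaffected offspring of I-1 (Uu) × I-2 (Uu), whose cross gives 1/4 UU : 1/2 Uu : 1/4 uu; conditioning on being unaffected, II-2 is UU with probability 1/3, Uu with probability 2/3.
Summing over parental genotype combinations, P(offspring is affected) = 4/9·1/4 = 1/9.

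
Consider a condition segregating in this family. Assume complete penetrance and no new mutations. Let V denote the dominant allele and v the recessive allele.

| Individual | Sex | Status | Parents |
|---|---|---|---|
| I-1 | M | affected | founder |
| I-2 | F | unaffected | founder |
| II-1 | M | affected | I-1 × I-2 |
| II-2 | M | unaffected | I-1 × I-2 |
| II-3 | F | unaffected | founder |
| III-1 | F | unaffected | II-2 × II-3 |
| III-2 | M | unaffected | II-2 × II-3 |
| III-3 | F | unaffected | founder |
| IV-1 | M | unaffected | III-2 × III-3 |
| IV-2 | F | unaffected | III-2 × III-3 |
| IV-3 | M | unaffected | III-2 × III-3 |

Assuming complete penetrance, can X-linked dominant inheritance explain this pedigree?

Under X-linked dominant, II-1 (affected, male) cannot arise from I-1 (affected) × I-2 (unaffected).

No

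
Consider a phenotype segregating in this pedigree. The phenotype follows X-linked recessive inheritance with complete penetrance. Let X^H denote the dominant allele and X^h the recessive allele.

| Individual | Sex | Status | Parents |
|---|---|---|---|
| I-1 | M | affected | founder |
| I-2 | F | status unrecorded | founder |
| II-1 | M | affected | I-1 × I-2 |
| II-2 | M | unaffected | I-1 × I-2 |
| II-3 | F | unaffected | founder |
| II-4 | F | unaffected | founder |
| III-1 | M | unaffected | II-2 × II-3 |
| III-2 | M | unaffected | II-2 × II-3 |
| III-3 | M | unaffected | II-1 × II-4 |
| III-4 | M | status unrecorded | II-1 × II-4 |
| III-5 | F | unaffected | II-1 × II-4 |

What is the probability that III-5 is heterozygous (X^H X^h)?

1

III-5 is unaffected so carries H and received h from II-1 (X^h Y), so III-5 is X^H X^h, giving P(X^H X^h) = 1.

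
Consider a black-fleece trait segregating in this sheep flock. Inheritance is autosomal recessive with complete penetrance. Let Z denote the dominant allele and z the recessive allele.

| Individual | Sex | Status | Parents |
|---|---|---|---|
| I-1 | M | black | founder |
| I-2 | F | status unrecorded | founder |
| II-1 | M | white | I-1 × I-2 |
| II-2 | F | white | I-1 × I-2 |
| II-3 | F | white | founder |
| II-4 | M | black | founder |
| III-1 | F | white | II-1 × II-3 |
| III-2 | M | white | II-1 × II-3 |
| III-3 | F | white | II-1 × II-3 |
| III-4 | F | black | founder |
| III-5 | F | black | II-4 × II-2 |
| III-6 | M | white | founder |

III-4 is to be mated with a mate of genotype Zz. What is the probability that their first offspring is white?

1/2

III-4 is black, so III-4 is zz.
The cross gives 1/2 Zz : 1/2 zz, so P(offspring is white) = 1/2.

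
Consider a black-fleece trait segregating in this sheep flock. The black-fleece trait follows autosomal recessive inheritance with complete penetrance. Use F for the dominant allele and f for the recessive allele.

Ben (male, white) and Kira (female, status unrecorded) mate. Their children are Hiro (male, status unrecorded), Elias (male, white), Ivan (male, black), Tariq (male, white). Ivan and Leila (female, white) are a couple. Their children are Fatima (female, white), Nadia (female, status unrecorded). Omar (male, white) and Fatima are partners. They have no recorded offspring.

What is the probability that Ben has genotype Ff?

Ben is white so carries F and passed f to Ivan (ff), so Ben is Ff, giving P(Ff) = 1.

1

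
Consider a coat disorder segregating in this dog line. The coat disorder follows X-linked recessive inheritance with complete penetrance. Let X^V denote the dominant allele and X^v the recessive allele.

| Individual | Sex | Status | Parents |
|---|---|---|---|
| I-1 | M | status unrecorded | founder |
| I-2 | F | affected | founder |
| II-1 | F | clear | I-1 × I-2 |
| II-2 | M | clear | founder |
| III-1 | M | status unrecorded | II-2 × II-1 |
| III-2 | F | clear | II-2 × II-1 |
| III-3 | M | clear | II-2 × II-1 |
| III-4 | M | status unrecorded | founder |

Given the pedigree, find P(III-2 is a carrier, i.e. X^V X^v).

1/2

II-2 is clear, so II-2 is X^V Y.
II-1 is clear so carries V and received v from I-2 (X^v X^v), so II-1 is X^V X^v.
Their cross gives offspring ratios 1/2 X^V X^V : 1/2 X^V X^v. Conditioning on III-2 being clear, P(X^V X^v) = 1/2 / 1 = 1/2.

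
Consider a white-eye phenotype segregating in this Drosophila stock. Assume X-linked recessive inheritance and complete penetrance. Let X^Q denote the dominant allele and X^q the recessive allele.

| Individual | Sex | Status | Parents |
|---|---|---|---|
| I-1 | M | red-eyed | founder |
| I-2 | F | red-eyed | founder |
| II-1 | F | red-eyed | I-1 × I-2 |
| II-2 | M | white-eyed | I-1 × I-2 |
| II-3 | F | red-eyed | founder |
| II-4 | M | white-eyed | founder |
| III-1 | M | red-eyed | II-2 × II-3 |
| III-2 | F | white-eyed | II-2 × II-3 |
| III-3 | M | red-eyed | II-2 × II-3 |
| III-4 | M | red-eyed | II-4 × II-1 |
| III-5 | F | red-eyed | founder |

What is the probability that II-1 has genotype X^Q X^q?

I-1 is red-eyed, so I-1 is X^Q Y.
I-2 is red-eyed so carries Q and passed q to II-2 (X^q Y), so I-2 is X^Q X^q.
Their cross gives offspring ratios 1/2 X^Q X^Q : 1/2 X^Q X^q. Conditioning on II-1 being red-eyed, P(X^Q X^q) = 1/2 / 1 = 1/2 before taking II-1's own offspring into account.
II-4 is white-eyed, so II-4 is X^q Y.
Now use II-1's offspring. Probability of each recorded status — red-eyed son III-4: 1/2 if II-1 is X^Q X^q, 1 if X^Q X^Q.
Bayes: P(X^Q X^q) = 1/2·1/2 / (1/2·1/2 + 1/2·1) = 1/3.

1/3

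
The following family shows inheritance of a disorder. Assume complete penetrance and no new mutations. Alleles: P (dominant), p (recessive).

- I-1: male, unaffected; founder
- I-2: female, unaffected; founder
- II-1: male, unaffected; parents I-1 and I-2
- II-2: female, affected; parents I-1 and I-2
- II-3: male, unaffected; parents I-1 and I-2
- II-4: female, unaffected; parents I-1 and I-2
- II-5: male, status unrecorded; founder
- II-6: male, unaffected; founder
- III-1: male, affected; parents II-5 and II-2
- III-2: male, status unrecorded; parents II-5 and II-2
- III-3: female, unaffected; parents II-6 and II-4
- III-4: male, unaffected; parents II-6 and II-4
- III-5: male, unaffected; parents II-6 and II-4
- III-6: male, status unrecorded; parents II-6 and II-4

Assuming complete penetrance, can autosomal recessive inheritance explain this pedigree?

A consistent assignment under autosomal recessive exists: I-1 Pp, I-2 Pp, II-1 PP, II-2 pp, II-3 PP, II-4 PP, II-5 Pp, II-6 PP, III-1 pp, III-2 Pp, III-3 PP, III-4 PP, III-5 PP, III-6 PP.
In this assignment every recorded phenotype matches its genotype and every non-founder's genotype is obtainable from its parents' genotypes, so the pedigree is consistent.

Yes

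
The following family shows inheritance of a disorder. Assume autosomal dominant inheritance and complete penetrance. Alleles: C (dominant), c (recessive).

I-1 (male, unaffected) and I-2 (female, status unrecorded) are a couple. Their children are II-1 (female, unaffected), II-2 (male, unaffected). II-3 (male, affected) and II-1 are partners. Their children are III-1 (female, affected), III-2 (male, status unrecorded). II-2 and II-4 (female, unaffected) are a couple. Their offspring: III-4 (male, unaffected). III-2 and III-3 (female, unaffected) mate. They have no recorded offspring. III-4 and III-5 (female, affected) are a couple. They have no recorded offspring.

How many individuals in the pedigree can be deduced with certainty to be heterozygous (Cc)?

Obligate heterozygotes: III-1 is affected so carries C and received c from II-1 (cc), so III-1 is Cc.
Every other individual is either homozygous by phenotype or has at least one consistent homozygous assignment, so the count is 1.

1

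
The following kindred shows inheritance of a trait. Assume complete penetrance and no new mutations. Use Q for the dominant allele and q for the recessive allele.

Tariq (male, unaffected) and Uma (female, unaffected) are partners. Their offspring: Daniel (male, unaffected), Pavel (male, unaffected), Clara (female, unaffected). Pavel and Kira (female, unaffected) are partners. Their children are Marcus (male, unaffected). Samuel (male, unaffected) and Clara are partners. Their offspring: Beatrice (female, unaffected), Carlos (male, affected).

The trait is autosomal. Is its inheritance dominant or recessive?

recessive

Samuel and Clara are both unaffected yet have an affected child Carlos. Under dominance, an affected child requires at least one affected parent, so the trait cannot be dominant.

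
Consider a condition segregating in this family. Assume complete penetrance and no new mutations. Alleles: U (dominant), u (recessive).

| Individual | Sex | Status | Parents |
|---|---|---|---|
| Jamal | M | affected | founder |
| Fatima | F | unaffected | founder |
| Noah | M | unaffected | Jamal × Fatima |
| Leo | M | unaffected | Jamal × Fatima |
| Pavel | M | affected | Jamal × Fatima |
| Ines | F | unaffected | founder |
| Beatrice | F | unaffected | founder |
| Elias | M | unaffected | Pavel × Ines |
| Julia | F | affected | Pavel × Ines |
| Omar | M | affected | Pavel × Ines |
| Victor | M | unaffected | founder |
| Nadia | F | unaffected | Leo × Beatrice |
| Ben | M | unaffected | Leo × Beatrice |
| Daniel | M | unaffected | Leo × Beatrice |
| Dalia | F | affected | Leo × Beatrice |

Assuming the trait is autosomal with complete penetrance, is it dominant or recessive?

Leo and Beatrice are both unaffected yet have an affected child Dalia. Under dominance, an affected child requires at least one affected parent, so the trait cannot be dominant.

recessive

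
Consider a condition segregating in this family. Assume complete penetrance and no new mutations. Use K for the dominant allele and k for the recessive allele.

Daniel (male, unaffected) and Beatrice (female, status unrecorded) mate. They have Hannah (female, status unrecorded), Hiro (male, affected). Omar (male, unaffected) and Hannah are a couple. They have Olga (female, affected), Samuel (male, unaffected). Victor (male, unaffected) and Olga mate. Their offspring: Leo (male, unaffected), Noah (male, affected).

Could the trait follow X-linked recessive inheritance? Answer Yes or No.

No

Under X-linked recessive, Olga (affected, female) cannot arise from Omar (unaffected) × Hannah (unrecorded).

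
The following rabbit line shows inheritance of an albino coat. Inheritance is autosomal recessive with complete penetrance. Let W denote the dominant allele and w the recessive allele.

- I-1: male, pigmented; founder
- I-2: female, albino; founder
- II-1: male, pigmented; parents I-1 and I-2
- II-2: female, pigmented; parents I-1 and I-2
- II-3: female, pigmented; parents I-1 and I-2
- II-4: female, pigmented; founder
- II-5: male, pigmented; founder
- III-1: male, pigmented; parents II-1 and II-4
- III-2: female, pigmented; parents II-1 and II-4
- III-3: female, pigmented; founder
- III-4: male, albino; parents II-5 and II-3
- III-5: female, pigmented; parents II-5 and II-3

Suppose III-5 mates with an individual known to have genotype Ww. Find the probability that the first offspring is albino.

II-5 is pigmented so carries W and passed w to III-4 (ww), so II-5 is Ww.
II-3 is pigmented so carries W and received w from I-2 (ww), so II-3 is Ww.
III-5 is a pigmented offspring of II-5 (Ww) × II-3 (Ww), whose cross gives 1/4 WW : 1/2 Ww : 1/4 ww; conditioning on being pigmented, III-5 is WW with probability 1/3, Ww with probability 2/3.
Summing over parental genotype combinations, P(offspring is albino) = 2/3·1/4 = 1/6.

1/6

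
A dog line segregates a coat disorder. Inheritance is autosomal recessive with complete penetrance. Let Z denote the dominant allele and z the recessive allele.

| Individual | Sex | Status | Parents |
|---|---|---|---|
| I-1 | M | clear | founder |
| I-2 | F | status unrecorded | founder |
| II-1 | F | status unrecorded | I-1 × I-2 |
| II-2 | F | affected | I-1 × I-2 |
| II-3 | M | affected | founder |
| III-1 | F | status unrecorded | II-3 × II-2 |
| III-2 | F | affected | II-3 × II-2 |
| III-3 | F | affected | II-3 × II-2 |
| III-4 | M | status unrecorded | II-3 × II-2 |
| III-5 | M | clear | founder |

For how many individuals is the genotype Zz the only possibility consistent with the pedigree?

1

Obligate heterozygotes: I-1 is clear so carries Z and passed z to II-2 (zz), so I-1 is Zz.
Every other individual is either homozygous by phenotype or has at least one consistent homozygous assignment, so the count is 1.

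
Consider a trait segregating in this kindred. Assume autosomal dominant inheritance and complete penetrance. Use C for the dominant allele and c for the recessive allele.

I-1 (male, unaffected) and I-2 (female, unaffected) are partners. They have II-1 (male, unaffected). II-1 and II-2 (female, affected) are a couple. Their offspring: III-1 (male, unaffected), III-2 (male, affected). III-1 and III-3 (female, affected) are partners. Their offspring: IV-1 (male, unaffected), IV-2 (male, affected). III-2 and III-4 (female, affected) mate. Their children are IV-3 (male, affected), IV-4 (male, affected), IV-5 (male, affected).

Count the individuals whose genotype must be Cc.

Obligate heterozygotes: II-2 is affected so carries C and passed c to III-1 (cc), so II-2 is Cc; III-2 is affected so carries C and received c from II-1 (cc), so III-2 is Cc; III-3 is affected so carries C and passed c to IV-1 (cc), so III-3 is Cc; IV-2 is affected so carries C and received c from III-1 (cc), so IV-2 is Cc.
Every other individual is either homozygous by phenotype or has at least one consistent homozygous assignment, so the count is 4.

4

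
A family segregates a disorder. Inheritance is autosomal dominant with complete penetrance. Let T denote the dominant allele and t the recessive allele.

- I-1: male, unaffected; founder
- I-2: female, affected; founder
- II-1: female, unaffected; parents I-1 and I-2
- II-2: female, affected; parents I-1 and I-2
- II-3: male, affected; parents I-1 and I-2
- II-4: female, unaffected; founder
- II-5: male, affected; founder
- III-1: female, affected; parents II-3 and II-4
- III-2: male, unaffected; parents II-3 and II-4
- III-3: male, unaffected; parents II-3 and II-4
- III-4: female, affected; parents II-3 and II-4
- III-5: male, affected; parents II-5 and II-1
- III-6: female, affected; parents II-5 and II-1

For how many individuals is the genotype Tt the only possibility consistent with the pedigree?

Obligate heterozygotes: I-2 is affected so carries T and passed t to II-1 (tt), so I-2 is Tt; II-2 is affected so carries T and received t from I-1 (tt), so II-2 is Tt; II-3 is affected so carries T and received t from I-1 (tt), so II-3 is Tt; III-1 is affected so carries T and received t from II-4 (tt), so III-1 is Tt; III-4 is affected so carries T and received t from II-4 (tt), so III-4 is Tt; III-5 is affected so carries T and received t from II-1 (tt), so III-5 is Tt; III-6 is affected so carries T and received t from II-1 (tt), so III-6 is Tt.
Every other individual is either homozygous by phenotype or has at least one consistent homozygous assignment, so the count is 7.

7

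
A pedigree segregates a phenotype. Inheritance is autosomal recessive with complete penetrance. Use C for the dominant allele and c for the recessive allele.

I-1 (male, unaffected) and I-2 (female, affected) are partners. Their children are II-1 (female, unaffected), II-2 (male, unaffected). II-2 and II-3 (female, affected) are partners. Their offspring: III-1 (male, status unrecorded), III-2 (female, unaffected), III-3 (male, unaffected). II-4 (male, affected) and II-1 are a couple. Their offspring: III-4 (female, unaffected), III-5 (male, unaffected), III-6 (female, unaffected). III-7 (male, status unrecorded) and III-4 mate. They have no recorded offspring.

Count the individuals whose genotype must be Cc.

7

Obligate heterozygotes: II-1 is unaffected so carries C and received c from I-2 (cc), so II-1 is Cc; II-2 is unaffected so carries C and received c from I-2 (cc), so II-2 is Cc; III-2 is unaffected so carries C and received c from II-3 (cc), so III-2 is Cc; III-3 is unaffected so carries C and received c from II-3 (cc), so III-3 is Cc; III-4 is unaffected so carries C and received c from II-4 (cc), so III-4 is Cc; III-5 is unaffected so carries C and received c from II-4 (cc), so III-5 is Cc; III-6 is unaffected so carries C and received c from II-4 (cc), so III-6 is Cc.
Every other individual is either homozygous by phenotype or has at least one consistent homozygous assignment, so the count is 7.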